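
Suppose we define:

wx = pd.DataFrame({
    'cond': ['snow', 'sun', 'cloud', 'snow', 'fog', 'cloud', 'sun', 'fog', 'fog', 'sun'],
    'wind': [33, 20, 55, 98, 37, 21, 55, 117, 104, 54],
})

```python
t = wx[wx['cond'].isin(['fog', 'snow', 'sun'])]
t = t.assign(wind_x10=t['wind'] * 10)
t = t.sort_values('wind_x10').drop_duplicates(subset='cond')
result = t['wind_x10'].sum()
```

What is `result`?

filter rows where cond in ['fog', 'snow', 'sun']:
   cond  wind
0  snow    33
1   sun    20
3  snow    98
4   fog    37
6   sun    55
7   fog   117
8   fog   104
9   sun    54
add column wind_x10 = t['wind'] * 10:
   cond  wind  wind_x10
0  snow    33       330
1   sun    20       200
3  snow    98       980
4   fog    37       370
6   sun    55       550
7   fog   117      1170
8   fog   104      1040
9   sun    54       540
sort by wind_x10:
   cond  wind  wind_x10
1   sun    20       200
0  snow    33       330
4   fog    37       370
9   sun    54       540
6   sun    55       550
3  snow    98       980
8   fog   104      1040
7   fog   117      1170
drop duplicate cond (keep=first):
   cond  wind  wind_x10
1   sun    20       200
0  snow    33       330
4   fog    37       370
Hence 900.

900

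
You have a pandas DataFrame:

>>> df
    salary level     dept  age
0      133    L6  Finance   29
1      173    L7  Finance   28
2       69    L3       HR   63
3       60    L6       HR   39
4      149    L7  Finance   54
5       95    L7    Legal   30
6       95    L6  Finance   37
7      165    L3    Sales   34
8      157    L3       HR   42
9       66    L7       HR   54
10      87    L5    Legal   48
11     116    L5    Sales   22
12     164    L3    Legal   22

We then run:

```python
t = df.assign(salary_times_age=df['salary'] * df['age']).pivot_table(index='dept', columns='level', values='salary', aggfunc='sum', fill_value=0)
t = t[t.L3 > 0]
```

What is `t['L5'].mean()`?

67.6666666667

add column salary_times_age = df['salary'] * df['age']:
    salary level     dept  age  salary_times_age
0      133    L6  Finance   29              3857
1      173    L7  Finance   28              4844
2       69    L3       HR   63              4347
3       60    L6       HR   39              2340
4      149    L7  Finance   54              8046
5       95    L7    Legal   30              2850
6       95    L6  Finance   37              3515
7      165    L3    Sales   34              5610
8      157    L3       HR   42              6594
9       66    L7       HR   54              3564
10      87    L5    Legal   48              4176
11     116    L5    Sales   22              2552
12     164    L3    Legal   22              3608
pivot: rows=dept, cols=level, sum(salary):
level     L3   L5   L6   L7
dept                       
Finance    0    0  228  322
HR       226    0   60   66
Legal    164   87    0   95
Sales    165  116    0    0
filter rows where L3 > 0:
level   L3   L5  L6  L7
dept                   
HR     226    0  60  66
Legal  164   87   0  95
Sales  165  116   0   0
Hence 67.6666666667.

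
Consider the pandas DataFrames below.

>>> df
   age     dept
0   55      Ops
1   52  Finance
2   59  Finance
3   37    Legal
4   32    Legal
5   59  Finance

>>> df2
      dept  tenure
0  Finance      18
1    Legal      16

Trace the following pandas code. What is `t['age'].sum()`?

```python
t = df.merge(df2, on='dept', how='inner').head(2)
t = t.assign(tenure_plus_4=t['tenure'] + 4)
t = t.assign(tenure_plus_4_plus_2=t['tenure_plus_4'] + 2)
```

111

merge on 'dept' (how='inner') → 5 rows:
   age     dept  tenure
0   52  Finance      18
1   59  Finance      18
2   37    Legal      16
3   32    Legal      16
4   59  Finance      18
take first 2 rows:
   age     dept  tenure
0   52  Finance      18
1   59  Finance      18
add column tenure_plus_4 = t['tenure'] + 4:
   age     dept  tenure  tenure_plus_4
0   52  Finance      18             22
1   59  Finance      18             22
add column tenure_plus_4_plus_2 = t['tenure_plus_4'] + 2:
   age     dept  tenure  tenure_plus_4  tenure_plus_4_plus_2
0   52  Finance      18             22                    24
1   59  Finance      18             22                    24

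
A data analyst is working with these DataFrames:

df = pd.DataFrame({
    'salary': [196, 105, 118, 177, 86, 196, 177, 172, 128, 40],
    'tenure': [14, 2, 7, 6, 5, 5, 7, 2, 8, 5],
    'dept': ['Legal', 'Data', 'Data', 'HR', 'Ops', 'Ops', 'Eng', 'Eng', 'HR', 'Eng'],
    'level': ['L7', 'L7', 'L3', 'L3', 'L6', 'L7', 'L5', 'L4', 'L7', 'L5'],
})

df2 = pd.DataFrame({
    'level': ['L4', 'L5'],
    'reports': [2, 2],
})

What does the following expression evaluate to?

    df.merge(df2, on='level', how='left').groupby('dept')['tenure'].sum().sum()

61

merge on 'level' (how='left') → 10 rows:
   salary  tenure   dept level  reports
0     196      14  Legal    L7      NaN
1     105       2   Data    L7      NaN
2     118       7   Data    L3      NaN
3     177       6     HR    L3      NaN
4      86       5    Ops    L6      NaN
5     196       5    Ops    L7      NaN
6     177       7    Eng    L5      2.0
7     172       2    Eng    L4      2.0
8     128       8     HR    L7      NaN
9      40       5    Eng    L5      2.0
group by dept, sum of tenure:
dept
Data      9
Eng      14
HR       14
Legal    14
Ops      10
Name: tenure, dtype: int64
sum of the resulting series → 61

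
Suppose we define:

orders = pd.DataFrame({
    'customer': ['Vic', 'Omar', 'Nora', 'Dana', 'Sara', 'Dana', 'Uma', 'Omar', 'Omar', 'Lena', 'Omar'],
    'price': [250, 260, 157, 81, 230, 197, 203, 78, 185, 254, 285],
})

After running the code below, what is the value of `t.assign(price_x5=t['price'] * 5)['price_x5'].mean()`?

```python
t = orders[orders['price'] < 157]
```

filter rows where price < 157:
  customer  price
3     Dana     81
7     Omar     78
add column price_x5 = t['price'] * 5:
  customer  price  price_x5
3     Dana     81       405
7     Omar     78       390
The mean of column 'price_x5' is 397.5.

397.5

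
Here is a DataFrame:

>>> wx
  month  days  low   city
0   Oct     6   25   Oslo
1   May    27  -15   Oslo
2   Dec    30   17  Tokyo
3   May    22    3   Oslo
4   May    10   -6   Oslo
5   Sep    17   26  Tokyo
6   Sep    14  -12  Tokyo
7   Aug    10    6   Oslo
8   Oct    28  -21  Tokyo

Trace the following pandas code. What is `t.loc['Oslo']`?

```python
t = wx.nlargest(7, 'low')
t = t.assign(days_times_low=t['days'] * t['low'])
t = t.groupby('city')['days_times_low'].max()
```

150

take 7 rows with largest low:
  month  days  low   city
5   Sep    17   26  Tokyo
0   Oct     6   25   Oslo
2   Dec    30   17  Tokyo
7   Aug    10    6   Oslo
3   May    22    3   Oslo
4   May    10   -6   Oslo
6   Sep    14  -12  Tokyo
add column days_times_low = t['days'] * t['low']:
  month  days  low   city  days_times_low
5   Sep    17   26  Tokyo             442
0   Oct     6   25   Oslo             150
2   Dec    30   17  Tokyo             510
7   Aug    10    6   Oslo              60
3   May    22    3   Oslo              66
4   May    10   -6   Oslo             -60
6   Sep    14  -12  Tokyo            -168
group by city, max of days_times_low:
city
Oslo     150
Tokyo    510
Name: days_times_low, dtype: int64
value at index 'Oslo' → 150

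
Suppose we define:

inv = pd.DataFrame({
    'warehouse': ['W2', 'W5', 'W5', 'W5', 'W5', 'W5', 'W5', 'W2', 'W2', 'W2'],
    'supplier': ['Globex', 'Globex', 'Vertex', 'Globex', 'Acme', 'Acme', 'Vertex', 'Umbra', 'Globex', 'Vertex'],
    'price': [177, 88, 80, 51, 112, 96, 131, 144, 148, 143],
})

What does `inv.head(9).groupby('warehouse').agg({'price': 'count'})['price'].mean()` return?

take first 9 rows:
  warehouse supplier  price
0        W2   Globex    177
1        W5   Globex     88
2        W5   Vertex     80
3        W5   Globex     51
4        W5     Acme    112
5        W5     Acme     96
6        W5   Vertex    131
7        W2    Umbra    144
8        W2   Globex    148
group by warehouse, count of price:
           price
warehouse       
W2             3
W5             6
So mean() = 4.5.

4.5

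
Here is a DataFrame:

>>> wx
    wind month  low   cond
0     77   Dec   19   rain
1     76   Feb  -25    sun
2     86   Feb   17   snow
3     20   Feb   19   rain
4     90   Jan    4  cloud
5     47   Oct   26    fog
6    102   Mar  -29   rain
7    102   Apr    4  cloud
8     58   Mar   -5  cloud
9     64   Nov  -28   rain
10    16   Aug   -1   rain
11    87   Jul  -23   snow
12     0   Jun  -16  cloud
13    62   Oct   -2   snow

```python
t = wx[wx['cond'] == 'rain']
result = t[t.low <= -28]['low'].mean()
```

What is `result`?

filter rows where cond == 'rain':
    wind month  low  cond
0     77   Dec   19  rain
3     20   Feb   19  rain
6    102   Mar  -29  rain
9     64   Nov  -28  rain
10    16   Aug   -1  rain
filter rows where low <= -28:
   wind month  low  cond
6   102   Mar  -29  rain
9    64   Nov  -28  rain
mean of column 'low' → -28.5

-28.5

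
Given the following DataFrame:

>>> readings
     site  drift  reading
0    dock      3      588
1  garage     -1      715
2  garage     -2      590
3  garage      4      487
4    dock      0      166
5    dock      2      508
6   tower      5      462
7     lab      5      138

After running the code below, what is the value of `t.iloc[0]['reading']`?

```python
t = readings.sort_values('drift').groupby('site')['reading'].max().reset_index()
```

588

sort by drift:
     site  drift  reading
2  garage     -2      590
1  garage     -1      715
4    dock      0      166
5    dock      2      508
0    dock      3      588
3  garage      4      487
6   tower      5      462
7     lab      5      138
group by site, max of reading:
site
dock      588
garage    715
lab       138
tower     462
Name: reading, dtype: int64
reset_index():
     site  reading
0    dock      588
1  garage      715
2     lab      138
3   tower      462
Taking the value at position 0, column 'reading' gives 588.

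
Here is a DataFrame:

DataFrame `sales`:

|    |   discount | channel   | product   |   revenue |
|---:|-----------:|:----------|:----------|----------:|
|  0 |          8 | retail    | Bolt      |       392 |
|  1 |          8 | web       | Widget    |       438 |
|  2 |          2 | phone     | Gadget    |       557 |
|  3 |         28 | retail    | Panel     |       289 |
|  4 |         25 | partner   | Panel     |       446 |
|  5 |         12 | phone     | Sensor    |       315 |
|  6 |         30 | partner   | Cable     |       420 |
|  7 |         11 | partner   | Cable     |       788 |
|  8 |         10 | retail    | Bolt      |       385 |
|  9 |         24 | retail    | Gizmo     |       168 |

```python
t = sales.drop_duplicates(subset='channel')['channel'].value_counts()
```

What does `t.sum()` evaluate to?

4

drop duplicate channel (keep=first):
   discount  channel product  revenue
0         8   retail    Bolt      392
1         8      web  Widget      438
2         2    phone  Gadget      557
4        25  partner   Panel      446
value_counts of channel:
channel
retail     1
web        1
phone      1
partner    1
Name: count, dtype: int64
The sum of the resulting series is 4.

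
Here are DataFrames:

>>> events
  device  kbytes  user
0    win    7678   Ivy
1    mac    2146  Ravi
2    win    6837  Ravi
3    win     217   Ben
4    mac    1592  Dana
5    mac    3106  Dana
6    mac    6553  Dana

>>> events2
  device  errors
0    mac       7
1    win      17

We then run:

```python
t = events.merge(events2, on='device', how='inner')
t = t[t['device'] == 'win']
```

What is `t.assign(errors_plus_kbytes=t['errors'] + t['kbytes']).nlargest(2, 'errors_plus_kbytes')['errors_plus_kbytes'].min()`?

6854

merge on 'device' (how='inner') → 7 rows:
  device  kbytes  user  errors
0    win    7678   Ivy      17
1    mac    2146  Ravi       7
2    win    6837  Ravi      17
3    win     217   Ben      17
4    mac    1592  Dana       7
5    mac    3106  Dana       7
6    mac    6553  Dana       7
filter rows where device == 'win':
  device  kbytes  user  errors
0    win    7678   Ivy      17
2    win    6837  Ravi      17
3    win     217   Ben      17
add column errors_plus_kbytes = t['errors'] + t['kbytes']:
  device  kbytes  user  errors  errors_plus_kbytes
0    win    7678   Ivy      17                7695
2    win    6837  Ravi      17                6854
3    win     217   Ben      17                 234
take 2 rows with largest errors_plus_kbytes:
  device  kbytes  user  errors  errors_plus_kbytes
0    win    7678   Ivy      17                7695
2    win    6837  Ravi      17                6854
So min() = 6854.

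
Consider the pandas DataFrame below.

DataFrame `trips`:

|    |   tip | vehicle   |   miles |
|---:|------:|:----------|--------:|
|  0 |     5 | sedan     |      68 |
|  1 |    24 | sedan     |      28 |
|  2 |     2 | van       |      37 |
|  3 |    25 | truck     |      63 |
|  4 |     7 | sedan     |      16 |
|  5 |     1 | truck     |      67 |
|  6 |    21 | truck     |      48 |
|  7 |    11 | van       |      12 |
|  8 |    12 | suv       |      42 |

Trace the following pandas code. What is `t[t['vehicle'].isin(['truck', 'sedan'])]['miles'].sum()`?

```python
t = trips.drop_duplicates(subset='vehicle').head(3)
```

131

drop duplicate vehicle (keep=first):
   tip vehicle  miles
0    5   sedan     68
2    2     van     37
3   25   truck     63
8   12     suv     42
take first 3 rows:
   tip vehicle  miles
0    5   sedan     68
2    2     van     37
3   25   truck     63
filter rows where vehicle in ['truck', 'sedan']:
   tip vehicle  miles
0    5   sedan     68
3   25   truck     63
Hence 131.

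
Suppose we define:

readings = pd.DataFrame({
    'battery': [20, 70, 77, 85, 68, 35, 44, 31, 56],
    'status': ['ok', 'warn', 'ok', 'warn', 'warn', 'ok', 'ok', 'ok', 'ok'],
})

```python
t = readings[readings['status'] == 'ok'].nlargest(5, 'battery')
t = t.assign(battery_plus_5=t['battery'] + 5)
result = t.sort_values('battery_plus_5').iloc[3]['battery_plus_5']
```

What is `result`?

61

filter rows where status == 'ok':
   battery status
0       20     ok
2       77     ok
5       35     ok
6       44     ok
7       31     ok
8       56     ok
take 5 rows with largest battery:
   battery status
2       77     ok
8       56     ok
6       44     ok
5       35     ok
7       31     ok
add column battery_plus_5 = t['battery'] + 5:
   battery status  battery_plus_5
2       77     ok              82
8       56     ok              61
6       44     ok              49
5       35     ok              40
7       31     ok              36
sort by battery_plus_5:
   battery status  battery_plus_5
7       31     ok              36
5       35     ok              40
6       44     ok              49
8       56     ok              61
2       77     ok              82
Hence 61.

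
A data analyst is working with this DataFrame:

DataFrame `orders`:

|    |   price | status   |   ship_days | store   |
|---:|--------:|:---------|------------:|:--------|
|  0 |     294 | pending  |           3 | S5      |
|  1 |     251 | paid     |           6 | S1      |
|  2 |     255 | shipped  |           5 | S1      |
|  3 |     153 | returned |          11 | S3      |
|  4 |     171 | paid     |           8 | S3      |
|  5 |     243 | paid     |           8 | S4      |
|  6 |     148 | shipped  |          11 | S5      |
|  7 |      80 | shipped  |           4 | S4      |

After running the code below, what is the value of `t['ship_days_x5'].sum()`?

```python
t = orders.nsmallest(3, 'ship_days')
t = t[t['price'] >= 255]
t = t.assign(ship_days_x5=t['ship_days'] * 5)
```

take 3 rows with smallest ship_days:
   price   status  ship_days store
0    294  pending          3    S5
7     80  shipped          4    S4
2    255  shipped          5    S1
filter rows where price >= 255:
   price   status  ship_days store
0    294  pending          3    S5
2    255  shipped          5    S1
add column ship_days_x5 = t['ship_days'] * 5:
   price   status  ship_days store  ship_days_x5
0    294  pending          3    S5            15
2    255  shipped          5    S1            25
sum of column 'ship_days_x5' → 40

40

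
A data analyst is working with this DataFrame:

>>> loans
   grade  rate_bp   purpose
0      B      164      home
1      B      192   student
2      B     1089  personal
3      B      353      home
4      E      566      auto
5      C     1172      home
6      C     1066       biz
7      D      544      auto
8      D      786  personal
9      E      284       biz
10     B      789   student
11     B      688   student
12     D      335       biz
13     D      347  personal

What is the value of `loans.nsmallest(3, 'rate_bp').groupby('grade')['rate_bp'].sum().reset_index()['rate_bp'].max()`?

356

take 3 rows with smallest rate_bp:
  grade  rate_bp  purpose
0     B      164     home
1     B      192  student
9     E      284      biz
group by grade, sum of rate_bp:
grade
B    356
E    284
Name: rate_bp, dtype: int64
reset_index():
  grade  rate_bp
0     B      356
1     E      284
Taking the max of column 'rate_bp' gives 356.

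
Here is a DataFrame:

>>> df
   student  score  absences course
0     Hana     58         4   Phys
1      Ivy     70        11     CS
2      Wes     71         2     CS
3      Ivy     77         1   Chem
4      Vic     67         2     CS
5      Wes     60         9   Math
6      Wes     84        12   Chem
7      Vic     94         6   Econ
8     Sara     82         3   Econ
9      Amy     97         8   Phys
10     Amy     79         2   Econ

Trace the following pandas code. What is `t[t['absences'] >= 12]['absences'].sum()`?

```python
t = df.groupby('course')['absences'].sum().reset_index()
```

40

group by course, sum of absences:
course
CS      15
Chem    13
Econ    11
Math     9
Phys    12
Name: absences, dtype: int64
reset_index():
  course  absences
0     CS        15
1   Chem        13
2   Econ        11
3   Math         9
4   Phys        12
filter rows where absences >= 12:
  course  absences
0     CS        15
1   Chem        13
4   Phys        12
Then the sum of column 'absences': 40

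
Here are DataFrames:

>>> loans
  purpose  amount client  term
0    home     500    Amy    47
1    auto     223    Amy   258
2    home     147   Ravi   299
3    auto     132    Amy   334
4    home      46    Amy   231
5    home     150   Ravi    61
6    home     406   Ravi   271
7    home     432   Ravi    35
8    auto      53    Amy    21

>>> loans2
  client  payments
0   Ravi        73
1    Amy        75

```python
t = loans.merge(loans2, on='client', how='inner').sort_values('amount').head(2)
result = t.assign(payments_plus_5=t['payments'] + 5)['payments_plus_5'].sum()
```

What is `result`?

160

merge on 'client' (how='inner') → 9 rows:
  purpose  amount client  term  payments
0    home     500    Amy    47        75
1    auto     223    Amy   258        75
2    home     147   Ravi   299        73
3    auto     132    Amy   334        75
4    home      46    Amy   231        75
5    home     150   Ravi    61        73
6    home     406   Ravi   271        73
7    home     432   Ravi    35        73
8    auto      53    Amy    21        75
sort by amount:
  purpose  amount client  term  payments
4    home      46    Amy   231        75
8    auto      53    Amy    21        75
3    auto     132    Amy   334        75
2    home     147   Ravi   299        73
5    home     150   Ravi    61        73
1    auto     223    Amy   258        75
6    home     406   Ravi   271        73
7    home     432   Ravi    35        73
0    home     500    Amy    47        75
take first 2 rows:
  purpose  amount client  term  payments
4    home      46    Amy   231        75
8    auto      53    Amy    21        75
add column payments_plus_5 = t['payments'] + 5:
  purpose  amount client  term  payments  payments_plus_5
4    home      46    Amy   231        75               80
8    auto      53    Amy    21        75               80
So sum() = 160.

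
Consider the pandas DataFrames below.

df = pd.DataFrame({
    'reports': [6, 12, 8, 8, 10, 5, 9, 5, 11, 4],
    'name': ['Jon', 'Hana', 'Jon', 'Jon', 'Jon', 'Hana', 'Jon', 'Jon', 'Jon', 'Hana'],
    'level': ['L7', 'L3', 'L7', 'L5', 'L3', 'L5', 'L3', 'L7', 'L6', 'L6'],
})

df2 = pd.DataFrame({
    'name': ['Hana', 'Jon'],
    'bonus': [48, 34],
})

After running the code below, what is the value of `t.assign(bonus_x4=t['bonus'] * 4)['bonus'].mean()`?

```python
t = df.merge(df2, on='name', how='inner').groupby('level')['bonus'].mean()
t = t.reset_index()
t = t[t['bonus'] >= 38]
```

merge on 'name' (how='inner') → 10 rows:
   reports  name level  bonus
0        6   Jon    L7     34
1       12  Hana    L3     48
2        8   Jon    L7     34
3        8   Jon    L5     34
4       10   Jon    L3     34
5        5  Hana    L5     48
6        9   Jon    L3     34
7        5   Jon    L7     34
8       11   Jon    L6     34
9        4  Hana    L6     48
group by level, mean of bonus:
level
L3    38.666667
L5    41.000000
L6    41.000000
L7    34.000000
Name: bonus, dtype: float64
reset_index():
  level      bonus
0    L3  38.666667
1    L5  41.000000
2    L6  41.000000
3    L7  34.000000
filter rows where bonus >= 38:
  level      bonus
0    L3  38.666667
1    L5  41.000000
2    L6  41.000000
add column bonus_x4 = t['bonus'] * 4:
  level      bonus    bonus_x4
0    L3  38.666667  154.666667
1    L5  41.000000  164.000000
2    L6  41.000000  164.000000
Finally, mean of column 'bonus' = 40.2222222222.

40.2222222222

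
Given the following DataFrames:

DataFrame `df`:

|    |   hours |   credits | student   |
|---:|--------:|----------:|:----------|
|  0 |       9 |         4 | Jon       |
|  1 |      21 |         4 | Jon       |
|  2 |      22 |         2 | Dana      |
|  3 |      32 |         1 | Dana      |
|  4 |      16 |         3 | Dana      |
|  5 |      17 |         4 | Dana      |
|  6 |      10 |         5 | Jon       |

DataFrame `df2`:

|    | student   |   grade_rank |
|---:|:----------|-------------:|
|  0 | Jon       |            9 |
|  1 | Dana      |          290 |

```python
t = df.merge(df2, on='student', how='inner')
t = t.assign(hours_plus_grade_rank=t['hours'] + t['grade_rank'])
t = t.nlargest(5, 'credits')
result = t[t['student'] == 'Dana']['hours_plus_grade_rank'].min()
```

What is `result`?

merge on 'student' (how='inner') → 7 rows:
   hours  credits student  grade_rank
0      9        4     Jon           9
1     21        4     Jon           9
2     22        2    Dana         290
3     32        1    Dana         290
4     16        3    Dana         290
5     17        4    Dana         290
6     10        5     Jon           9
add column hours_plus_grade_rank = t['hours'] + t['grade_rank']:
   hours  credits student  grade_rank  hours_plus_grade_rank
0      9        4     Jon           9                     18
1     21        4     Jon           9                     30
2     22        2    Dana         290                    312
3     32        1    Dana         290                    322
4     16        3    Dana         290                    306
5     17        4    Dana         290                    307
6     10        5     Jon           9                     19
take 5 rows with largest credits:
   hours  credits student  grade_rank  hours_plus_grade_rank
6     10        5     Jon           9                     19
0      9        4     Jon           9                     18
1     21        4     Jon           9                     30
5     17        4    Dana         290                    307
4     16        3    Dana         290                    306
filter rows where student == 'Dana':
   hours  credits student  grade_rank  hours_plus_grade_rank
5     17        4    Dana         290                    307
4     16        3    Dana         290                    306
So min() = 306.

306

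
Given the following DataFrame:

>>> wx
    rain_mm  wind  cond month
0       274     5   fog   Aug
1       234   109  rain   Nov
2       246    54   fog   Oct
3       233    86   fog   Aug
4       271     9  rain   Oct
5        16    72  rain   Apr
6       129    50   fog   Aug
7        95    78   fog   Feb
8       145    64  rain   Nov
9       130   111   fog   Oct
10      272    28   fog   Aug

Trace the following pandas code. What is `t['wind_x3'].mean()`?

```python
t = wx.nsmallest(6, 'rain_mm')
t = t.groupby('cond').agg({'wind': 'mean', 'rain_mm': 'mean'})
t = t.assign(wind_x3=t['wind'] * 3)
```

223.875

take 6 rows with smallest rain_mm:
   rain_mm  wind  cond month
5       16    72  rain   Apr
7       95    78   fog   Feb
6      129    50   fog   Aug
9      130   111   fog   Oct
8      145    64  rain   Nov
3      233    86   fog   Aug
group by cond: mean(wind), mean(rain_mm):
       wind  rain_mm
cond                
fog   81.25   146.75
rain  68.00    80.50
add column wind_x3 = t['wind'] * 3:
       wind  rain_mm  wind_x3
cond                         
fog   81.25   146.75   243.75
rain  68.00    80.50   204.00
Hence 223.875.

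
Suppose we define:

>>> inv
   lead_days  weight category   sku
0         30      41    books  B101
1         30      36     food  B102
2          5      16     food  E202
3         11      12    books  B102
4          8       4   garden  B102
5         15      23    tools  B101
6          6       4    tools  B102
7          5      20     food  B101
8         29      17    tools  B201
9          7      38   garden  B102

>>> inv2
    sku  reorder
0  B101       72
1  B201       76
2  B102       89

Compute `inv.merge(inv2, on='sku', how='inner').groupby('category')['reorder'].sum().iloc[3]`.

237

merge on 'sku' (how='inner') → 9 rows:
   lead_days  weight category   sku  reorder
0         30      41    books  B101       72
1         30      36     food  B102       89
2         11      12    books  B102       89
3          8       4   garden  B102       89
4         15      23    tools  B101       72
5          6       4    tools  B102       89
6          5      20     food  B101       72
7         29      17    tools  B201       76
8          7      38   garden  B102       89
group by category, sum of reorder:
category
books     161
food      161
garden    178
tools     237
Name: reorder, dtype: int64
Hence 237.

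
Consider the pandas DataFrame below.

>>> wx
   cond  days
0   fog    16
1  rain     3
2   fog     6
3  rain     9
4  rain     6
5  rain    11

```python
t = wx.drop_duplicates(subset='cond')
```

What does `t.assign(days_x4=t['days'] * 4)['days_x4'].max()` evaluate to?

drop duplicate cond (keep=first):
   cond  days
0   fog    16
1  rain     3
add column days_x4 = t['days'] * 4:
   cond  days  days_x4
0   fog    16       64
1  rain     3       12
max of column 'days_x4' → 64

64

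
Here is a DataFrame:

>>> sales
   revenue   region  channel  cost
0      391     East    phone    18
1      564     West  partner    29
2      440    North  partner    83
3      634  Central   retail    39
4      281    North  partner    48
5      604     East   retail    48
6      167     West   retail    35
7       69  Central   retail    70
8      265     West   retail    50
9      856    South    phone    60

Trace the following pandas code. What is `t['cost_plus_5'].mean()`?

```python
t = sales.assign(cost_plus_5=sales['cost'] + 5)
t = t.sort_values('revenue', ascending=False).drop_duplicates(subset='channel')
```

add column cost_plus_5 = sales['cost'] + 5:
   revenue   region  channel  cost  cost_plus_5
0      391     East    phone    18           23
1      564     West  partner    29           34
2      440    North  partner    83           88
3      634  Central   retail    39           44
4      281    North  partner    48           53
5      604     East   retail    48           53
6      167     West   retail    35           40
7       69  Central   retail    70           75
8      265     West   retail    50           55
9      856    South    phone    60           65
sort by revenue descending:
   revenue   region  channel  cost  cost_plus_5
9      856    South    phone    60           65
3      634  Central   retail    39           44
5      604     East   retail    48           53
1      564     West  partner    29           34
2      440    North  partner    83           88
0      391     East    phone    18           23
4      281    North  partner    48           53
8      265     West   retail    50           55
6      167     West   retail    35           40
7       69  Central   retail    70           75
drop duplicate channel (keep=first):
   revenue   region  channel  cost  cost_plus_5
9      856    South    phone    60           65
3      634  Central   retail    39           44
1      564     West  partner    29           34

47.6666666667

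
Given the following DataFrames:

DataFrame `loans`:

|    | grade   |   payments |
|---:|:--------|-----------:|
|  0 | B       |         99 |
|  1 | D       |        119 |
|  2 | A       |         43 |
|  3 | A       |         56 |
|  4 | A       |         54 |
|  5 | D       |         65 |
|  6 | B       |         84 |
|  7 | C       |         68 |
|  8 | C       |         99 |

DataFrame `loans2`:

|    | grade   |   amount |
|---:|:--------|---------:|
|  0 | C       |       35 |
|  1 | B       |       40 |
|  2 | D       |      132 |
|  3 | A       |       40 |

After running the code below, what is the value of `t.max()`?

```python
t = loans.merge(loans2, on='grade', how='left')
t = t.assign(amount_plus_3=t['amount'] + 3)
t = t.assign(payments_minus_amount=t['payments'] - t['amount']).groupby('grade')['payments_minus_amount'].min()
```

merge on 'grade' (how='left') → 9 rows:
  grade  payments  amount
0     B        99      40
1     D       119     132
2     A        43      40
3     A        56      40
4     A        54      40
5     D        65     132
6     B        84      40
7     C        68      35
8     C        99      35
add column amount_plus_3 = t['amount'] + 3:
  grade  payments  amount  amount_plus_3
0     B        99      40             43
1     D       119     132            135
2     A        43      40             43
3     A        56      40             43
4     A        54      40             43
5     D        65     132            135
6     B        84      40             43
7     C        68      35             38
8     C        99      35             38
add column payments_minus_amount = t['payments'] - t['amount']:
  grade  payments  amount  amount_plus_3  payments_minus_amount
0     B        99      40             43                     59
1     D       119     132            135                    -13
2     A        43      40             43                      3
3     A        56      40             43                     16
4     A        54      40             43                     14
5     D        65     132            135                    -67
6     B        84      40             43                     44
7     C        68      35             38                     33
8     C        99      35             38                     64
group by grade, min of payments_minus_amount:
grade
A     3
B    44
C    33
D   -67
Name: payments_minus_amount, dtype: int64

44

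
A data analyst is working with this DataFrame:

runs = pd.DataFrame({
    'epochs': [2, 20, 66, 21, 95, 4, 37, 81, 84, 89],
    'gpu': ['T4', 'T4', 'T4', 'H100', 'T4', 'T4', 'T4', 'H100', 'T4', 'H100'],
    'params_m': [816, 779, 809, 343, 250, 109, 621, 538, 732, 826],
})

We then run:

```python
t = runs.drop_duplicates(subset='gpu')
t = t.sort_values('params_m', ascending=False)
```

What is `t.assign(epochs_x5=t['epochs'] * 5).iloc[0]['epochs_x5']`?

drop duplicate gpu (keep=first):
   epochs   gpu  params_m
0       2    T4       816
3      21  H100       343
sort by params_m descending:
   epochs   gpu  params_m
0       2    T4       816
3      21  H100       343
add column epochs_x5 = t['epochs'] * 5:
   epochs   gpu  params_m  epochs_x5
0       2    T4       816         10
3      21  H100       343        105
Reading off the value at position 0, column 'epochs_x5', we get 10.

10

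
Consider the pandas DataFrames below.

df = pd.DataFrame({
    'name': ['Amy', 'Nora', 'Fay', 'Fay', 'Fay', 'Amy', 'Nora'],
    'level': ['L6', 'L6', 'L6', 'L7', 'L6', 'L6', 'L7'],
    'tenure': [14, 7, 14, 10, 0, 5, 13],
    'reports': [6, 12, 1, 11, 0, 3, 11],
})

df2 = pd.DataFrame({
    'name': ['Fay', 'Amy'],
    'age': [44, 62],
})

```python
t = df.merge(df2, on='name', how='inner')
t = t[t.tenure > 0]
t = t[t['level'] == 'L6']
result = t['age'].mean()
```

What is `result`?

56.0

merge on 'name' (how='inner') → 5 rows:
  name level  tenure  reports  age
0  Amy    L6      14        6   62
1  Fay    L6      14        1   44
2  Fay    L7      10       11   44
3  Fay    L6       0        0   44
4  Amy    L6       5        3   62
filter rows where tenure > 0:
  name level  tenure  reports  age
0  Amy    L6      14        6   62
1  Fay    L6      14        1   44
2  Fay    L7      10       11   44
4  Amy    L6       5        3   62
filter rows where level == 'L6':
  name level  tenure  reports  age
0  Amy    L6      14        6   62
1  Fay    L6      14        1   44
4  Amy    L6       5        3   62
So mean() = 56.0.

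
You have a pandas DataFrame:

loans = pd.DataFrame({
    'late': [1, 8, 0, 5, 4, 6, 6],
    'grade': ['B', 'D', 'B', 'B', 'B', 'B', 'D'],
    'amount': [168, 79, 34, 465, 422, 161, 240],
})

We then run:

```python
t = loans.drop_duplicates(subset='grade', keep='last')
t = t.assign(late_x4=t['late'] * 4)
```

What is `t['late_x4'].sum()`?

48

drop duplicate grade (keep=last):
   late grade  amount
5     6     B     161
6     6     D     240
add column late_x4 = t['late'] * 4:
   late grade  amount  late_x4
5     6     B     161       24
6     6     D     240       24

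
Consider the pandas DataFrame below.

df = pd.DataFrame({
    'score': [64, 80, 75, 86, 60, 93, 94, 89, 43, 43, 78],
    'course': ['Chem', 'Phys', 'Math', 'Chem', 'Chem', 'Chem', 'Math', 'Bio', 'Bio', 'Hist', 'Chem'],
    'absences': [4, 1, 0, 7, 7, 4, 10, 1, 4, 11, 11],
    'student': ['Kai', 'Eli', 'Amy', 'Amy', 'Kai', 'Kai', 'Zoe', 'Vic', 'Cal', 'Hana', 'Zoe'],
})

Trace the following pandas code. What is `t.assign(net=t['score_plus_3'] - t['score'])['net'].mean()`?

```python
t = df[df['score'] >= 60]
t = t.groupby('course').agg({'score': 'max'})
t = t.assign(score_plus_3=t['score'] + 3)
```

filter rows where score >= 60:
    score course  absences student
0      64   Chem         4     Kai
1      80   Phys         1     Eli
2      75   Math         0     Amy
3      86   Chem         7     Amy
4      60   Chem         7     Kai
5      93   Chem         4     Kai
6      94   Math        10     Zoe
7      89    Bio         1     Vic
10     78   Chem        11     Zoe
group by course, max of score:
        score
course       
Bio        89
Chem       93
Math       94
Phys       80
add column score_plus_3 = t['score'] + 3:
        score  score_plus_3
course                     
Bio        89            92
Chem       93            96
Math       94            97
Phys       80            83
add column net = t['score_plus_3'] - t['score']:
        score  score_plus_3  net
course                          
Bio        89            92    3
Chem       93            96    3
Math       94            97    3
Phys       80            83    3

3.0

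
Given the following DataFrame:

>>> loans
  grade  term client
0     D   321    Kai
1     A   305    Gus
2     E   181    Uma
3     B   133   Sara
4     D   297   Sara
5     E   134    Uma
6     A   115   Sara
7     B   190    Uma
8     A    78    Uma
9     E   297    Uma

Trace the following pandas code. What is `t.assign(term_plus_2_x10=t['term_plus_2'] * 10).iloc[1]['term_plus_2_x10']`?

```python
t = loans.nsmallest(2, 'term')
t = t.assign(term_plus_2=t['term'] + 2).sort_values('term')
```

1170

take 2 rows with smallest term:
  grade  term client
8     A    78    Uma
6     A   115   Sara
add column term_plus_2 = t['term'] + 2:
  grade  term client  term_plus_2
8     A    78    Uma           80
6     A   115   Sara          117
sort by term:
  grade  term client  term_plus_2
8     A    78    Uma           80
6     A   115   Sara          117
add column term_plus_2_x10 = t['term_plus_2'] * 10:
  grade  term client  term_plus_2  term_plus_2_x10
8     A    78    Uma           80              800
6     A   115   Sara          117             1170
Reading off the value at position 1, column 'term_plus_2_x10', we get 1170.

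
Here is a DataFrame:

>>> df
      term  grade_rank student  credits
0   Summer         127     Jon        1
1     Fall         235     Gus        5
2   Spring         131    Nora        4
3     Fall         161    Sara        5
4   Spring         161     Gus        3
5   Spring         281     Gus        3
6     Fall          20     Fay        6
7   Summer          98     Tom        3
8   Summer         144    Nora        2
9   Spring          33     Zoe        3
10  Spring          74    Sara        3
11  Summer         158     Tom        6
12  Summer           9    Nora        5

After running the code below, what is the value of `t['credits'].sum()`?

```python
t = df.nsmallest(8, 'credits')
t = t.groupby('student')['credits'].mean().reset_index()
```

16.0

take 8 rows with smallest credits:
      term  grade_rank student  credits
0   Summer         127     Jon        1
8   Summer         144    Nora        2
4   Spring         161     Gus        3
5   Spring         281     Gus        3
7   Summer          98     Tom        3
9   Spring          33     Zoe        3
10  Spring          74    Sara        3
2   Spring         131    Nora        4
group by student, mean of credits:
student
Gus     3.0
Jon     1.0
Nora    3.0
Sara    3.0
Tom     3.0
Zoe     3.0
Name: credits, dtype: float64
reset_index():
  student  credits
0     Gus      3.0
1     Jon      1.0
2    Nora      3.0
3    Sara      3.0
4     Tom      3.0
5     Zoe      3.0
Finally, sum of column 'credits' = 16.0.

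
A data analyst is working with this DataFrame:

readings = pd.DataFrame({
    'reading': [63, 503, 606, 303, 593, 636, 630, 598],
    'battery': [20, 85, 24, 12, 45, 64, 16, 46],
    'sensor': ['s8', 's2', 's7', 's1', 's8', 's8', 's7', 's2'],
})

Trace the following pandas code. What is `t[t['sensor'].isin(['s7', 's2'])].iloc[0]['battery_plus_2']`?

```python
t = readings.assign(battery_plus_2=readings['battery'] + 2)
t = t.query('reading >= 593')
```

add column battery_plus_2 = readings['battery'] + 2:
   reading  battery sensor  battery_plus_2
0       63       20     s8              22
1      503       85     s2              87
2      606       24     s7              26
3      303       12     s1              14
4      593       45     s8              47
5      636       64     s8              66
6      630       16     s7              18
7      598       46     s2              48
filter rows where reading >= 593:
   reading  battery sensor  battery_plus_2
2      606       24     s7              26
4      593       45     s8              47
5      636       64     s8              66
6      630       16     s7              18
7      598       46     s2              48
filter rows where sensor in ['s7', 's2']:
   reading  battery sensor  battery_plus_2
2      606       24     s7              26
6      630       16     s7              18
7      598       46     s2              48

26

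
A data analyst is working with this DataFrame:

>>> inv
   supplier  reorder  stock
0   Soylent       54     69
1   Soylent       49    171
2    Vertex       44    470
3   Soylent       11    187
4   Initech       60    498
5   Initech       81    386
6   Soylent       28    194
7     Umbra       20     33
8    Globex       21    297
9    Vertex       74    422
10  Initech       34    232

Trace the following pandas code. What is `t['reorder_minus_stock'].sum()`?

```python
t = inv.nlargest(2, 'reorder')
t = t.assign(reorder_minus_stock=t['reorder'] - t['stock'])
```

-653

take 2 rows with largest reorder:
  supplier  reorder  stock
5  Initech       81    386
9   Vertex       74    422
add column reorder_minus_stock = t['reorder'] - t['stock']:
  supplier  reorder  stock  reorder_minus_stock
5  Initech       81    386                 -305
9   Vertex       74    422                 -348
Then the sum of column 'reorder_minus_stock': -653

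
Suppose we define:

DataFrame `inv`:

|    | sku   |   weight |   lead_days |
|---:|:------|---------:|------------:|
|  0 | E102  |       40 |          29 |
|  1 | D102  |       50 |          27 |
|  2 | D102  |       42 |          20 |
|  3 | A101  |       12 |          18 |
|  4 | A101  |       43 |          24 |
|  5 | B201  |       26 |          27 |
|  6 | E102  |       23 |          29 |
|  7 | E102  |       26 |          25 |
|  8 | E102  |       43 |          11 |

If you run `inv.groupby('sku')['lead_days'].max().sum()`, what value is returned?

group by sku, max of lead_days:
sku
A101    24
B201    27
D102    27
E102    29
Name: lead_days, dtype: int64
Reading off the sum of the resulting series, we get 107.

107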